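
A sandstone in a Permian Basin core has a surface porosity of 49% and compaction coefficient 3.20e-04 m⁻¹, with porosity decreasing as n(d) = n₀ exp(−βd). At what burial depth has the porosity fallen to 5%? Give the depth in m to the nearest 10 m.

7130 m

Working in km (1 km = 1000 m; β in km⁻¹ = β in m⁻¹ × 1000):
Invert Athy's law: d = ln(n₀/n) / β
d = ln(0.49/0.05) / 0.32 = ln(9.8) / 0.32 = 2.2824 / 0.32 = 7.132 km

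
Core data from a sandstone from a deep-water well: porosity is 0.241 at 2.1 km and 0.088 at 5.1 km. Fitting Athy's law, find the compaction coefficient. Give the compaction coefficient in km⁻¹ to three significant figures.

Athy: phi(d) = phi₀ e^(−kd) ⇒ phi₁/phi₂ = e^{k(d₂−d₁)} ⇒ k = ln(phi₁/phi₂)/(d₂−d₁)
k = ln(0.241/0.088) / (5.1 − 2.1) = ln(2.739) / 3 = 1.0075 / 3 = 0.3358 km⁻¹

0.336 km⁻¹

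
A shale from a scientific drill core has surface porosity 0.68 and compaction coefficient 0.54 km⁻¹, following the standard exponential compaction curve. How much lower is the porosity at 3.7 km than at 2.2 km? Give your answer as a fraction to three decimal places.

0.115

n(2.2) = 0.68·e^(−0.54×2.2) = 0.2073
n(3.7) = 0.68·e^(−0.54×3.7) = 0.0922
Δn = 0.2073 − 0.0922 = 0.1151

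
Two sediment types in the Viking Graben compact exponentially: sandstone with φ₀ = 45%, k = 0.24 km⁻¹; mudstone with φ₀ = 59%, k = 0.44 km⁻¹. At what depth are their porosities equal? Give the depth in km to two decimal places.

1.35 km

Set φ₀ₐ e^(−kₐZ) = φ₀ᵦ e^(−kᵦZ) ⇒ ln(φ₀ₐ/φ₀ᵦ) = (kₐ − kᵦ)·Z
Z = ln(0.45/0.59) / (0.24 − 0.44) = -0.2709 / -0.2 = 1.354 km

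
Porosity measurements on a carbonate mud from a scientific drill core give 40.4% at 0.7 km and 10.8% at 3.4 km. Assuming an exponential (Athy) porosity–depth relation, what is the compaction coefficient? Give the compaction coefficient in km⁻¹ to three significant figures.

Athy: n(Z) = n₀ e^(−βZ) ⇒ n₁/n₂ = e^{β(Z₂−Z₁)} ⇒ β = ln(n₁/n₂)/(Z₂−Z₁)
β = ln(0.404/0.108) / (3.4 − 0.7) = ln(3.741) / 2.7 = 1.3193 / 2.7 = 0.4886 km⁻¹

0.489 km⁻¹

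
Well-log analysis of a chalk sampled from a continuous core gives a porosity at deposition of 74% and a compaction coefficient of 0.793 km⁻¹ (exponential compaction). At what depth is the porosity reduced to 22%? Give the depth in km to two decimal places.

1.53 km

Invert Athy's law: z = ln(n₀/n) / c
z = ln(0.74/0.22) / 0.793 = ln(3.364) / 0.793 = 1.2130 / 0.793 = 1.530 km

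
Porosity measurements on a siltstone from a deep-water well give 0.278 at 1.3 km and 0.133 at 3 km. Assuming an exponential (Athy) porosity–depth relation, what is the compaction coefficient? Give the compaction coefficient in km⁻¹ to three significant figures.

0.434 km⁻¹

Athy: n(d) = n₀ e^(−cd) ⇒ n₁/n₂ = e^{c(d₂−d₁)} ⇒ c = ln(n₁/n₂)/(d₂−d₁)
c = ln(0.278/0.133) / (3 − 1.3) = ln(2.09) / 1.7 = 0.7373 / 1.7 = 0.4337 km⁻¹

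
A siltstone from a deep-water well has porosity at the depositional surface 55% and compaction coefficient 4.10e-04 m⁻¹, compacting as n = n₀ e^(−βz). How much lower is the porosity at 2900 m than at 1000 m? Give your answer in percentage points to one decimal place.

Working in km (1 km = 1000 m; β in km⁻¹ = β in m⁻¹ × 1000):
n(1) = 0.55·e^(−0.41×1) = 0.3650
n(2.9) = 0.55·e^(−0.41×2.9) = 0.1675
Δn = 0.3650 − 0.1675 = 0.1975

19.8 percentage points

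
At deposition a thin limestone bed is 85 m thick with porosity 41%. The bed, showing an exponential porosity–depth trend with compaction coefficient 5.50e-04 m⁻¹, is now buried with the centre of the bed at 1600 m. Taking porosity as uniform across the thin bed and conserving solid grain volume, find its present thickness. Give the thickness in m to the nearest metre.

60 m

Working in km (1 km = 1000 m; c in km⁻¹ = c in m⁻¹ × 1000):
Porosity at 1.6 km: phi = 0.41·exp(−0.55×1.6) = 0.1701
Solid-volume conservation: h(1−phi) = h₀(1−phi₀) ⇒ h = h₀·(1−phi₀)/(1−phi)
h = 0.085 × (1 − 0.41)/(1 − 0.1701) = 0.085 × 0.7109 = 0.0604 km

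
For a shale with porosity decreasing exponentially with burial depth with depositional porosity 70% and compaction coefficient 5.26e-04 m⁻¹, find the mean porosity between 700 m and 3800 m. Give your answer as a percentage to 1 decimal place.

23.9%

Working in km (1 km = 1000 m; k in km⁻¹ = k in m⁻¹ × 1000):
⟨φ⟩ = (1/(d₂−d₁)) ∫ φ₀ e^(−kd) dd = φ₀·(e^(−k·d₁) − e^(−k·d₂)) / (k·(d₂−d₁))
e^(−0.526×0.7) = 0.6920; e^(−0.526×3.8) = 0.1355
⟨φ⟩ = 0.7 × (0.6920 − 0.1355) / (0.526 × 3.1) = 0.7 × 0.3413 = 0.2389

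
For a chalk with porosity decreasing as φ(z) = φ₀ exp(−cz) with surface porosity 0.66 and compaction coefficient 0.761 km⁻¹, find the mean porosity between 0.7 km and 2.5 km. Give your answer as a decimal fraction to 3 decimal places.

⟨φ⟩ = (1/(z₂−z₁)) ∫ φ₀ e^(−cz) dz = φ₀·(e^(−c·z₁) − e^(−c·z₂)) / (c·(z₂−z₁))
e^(−0.761×0.7) = 0.5870; e^(−0.761×2.5) = 0.1492
⟨φ⟩ = 0.66 × (0.5870 − 0.1492) / (0.761 × 1.8) = 0.66 × 0.3196 = 0.2110

0.211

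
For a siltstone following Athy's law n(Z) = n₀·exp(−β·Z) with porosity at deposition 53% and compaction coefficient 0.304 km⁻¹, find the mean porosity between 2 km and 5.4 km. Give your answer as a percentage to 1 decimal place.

⟨n⟩ = (1/(Z₂−Z₁)) ∫ n₀ e^(−βZ) dZ = n₀·(e^(−β·Z₁) − e^(−β·Z₂)) / (β·(Z₂−Z₁))
e^(−0.304×2) = 0.5444; e^(−0.304×5.4) = 0.1937
⟨n⟩ = 0.53 × (0.5444 − 0.1937) / (0.304 × 3.4) = 0.53 × 0.3394 = 0.1799

18.0%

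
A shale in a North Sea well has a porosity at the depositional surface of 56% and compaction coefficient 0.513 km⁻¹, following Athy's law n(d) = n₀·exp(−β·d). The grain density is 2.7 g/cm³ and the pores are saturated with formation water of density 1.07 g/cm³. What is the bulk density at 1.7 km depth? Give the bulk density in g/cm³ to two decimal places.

2.32 g/cm³

Porosity at depth: n = 0.56·exp(−0.513×1.7) = 0.56×0.4181 = 0.2341
Bulk density: ρ_b = (1−n)ρ_g + n·ρ_f = 0.7659×2.7 + 0.2341×1.07
       = 2.068 + 0.251 = 2.318 g/cm³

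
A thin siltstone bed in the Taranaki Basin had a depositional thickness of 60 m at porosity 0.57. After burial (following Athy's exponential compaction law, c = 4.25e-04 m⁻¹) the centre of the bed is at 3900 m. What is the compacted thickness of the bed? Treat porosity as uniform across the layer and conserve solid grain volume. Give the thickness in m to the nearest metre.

Working in km (1 km = 1000 m; c in km⁻¹ = c in m⁻¹ × 1000):
Porosity at 3.9 km: phi = 0.57·exp(−0.425×3.9) = 0.1087
Solid-volume conservation: h(1−phi) = h₀(1−phi₀) ⇒ h = h₀·(1−phi₀)/(1−phi)
h = 0.06 × (1 − 0.57)/(1 − 0.1087) = 0.06 × 0.4824 = 0.0289 km

29 m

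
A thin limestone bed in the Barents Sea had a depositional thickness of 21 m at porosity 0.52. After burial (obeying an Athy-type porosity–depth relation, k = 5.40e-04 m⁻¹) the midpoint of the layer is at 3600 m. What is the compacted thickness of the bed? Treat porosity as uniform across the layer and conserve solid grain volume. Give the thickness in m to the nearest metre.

11 m

Working in km (1 km = 1000 m; k in km⁻¹ = k in m⁻¹ × 1000):
Porosity at 3.6 km: φ = 0.52·exp(−0.54×3.6) = 0.0744
Solid-volume conservation: h(1−φ) = h₀(1−φ₀) ⇒ h = h₀·(1−φ₀)/(1−φ)
h = 0.021 × (1 − 0.52)/(1 − 0.0744) = 0.021 × 0.5186 = 0.0109 km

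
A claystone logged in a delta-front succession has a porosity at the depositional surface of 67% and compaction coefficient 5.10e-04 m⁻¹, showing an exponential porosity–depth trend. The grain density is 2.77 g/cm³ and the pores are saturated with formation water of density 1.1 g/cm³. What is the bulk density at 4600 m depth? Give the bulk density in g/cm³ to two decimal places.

Working in km (1 km = 1000 m; c in km⁻¹ = c in m⁻¹ × 1000):
Porosity at depth: n = 0.67·exp(−0.51×4.6) = 0.67×0.0958 = 0.0642
Bulk density: ρ_b = (1−n)ρ_g + n·ρ_f = 0.9358×2.77 + 0.0642×1.1
       = 2.592 + 0.071 = 2.663 g/cm³

2.66 g/cm³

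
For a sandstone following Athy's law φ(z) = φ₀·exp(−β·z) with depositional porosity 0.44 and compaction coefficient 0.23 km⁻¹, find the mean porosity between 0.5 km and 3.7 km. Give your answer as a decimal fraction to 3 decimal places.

⟨φ⟩ = (1/(z₂−z₁)) ∫ φ₀ e^(−βz) dz = φ₀·(e^(−β·z₁) − e^(−β·z₂)) / (β·(z₂−z₁))
e^(−0.23×0.5) = 0.8914; e^(−0.23×3.7) = 0.4270
⟨φ⟩ = 0.44 × (0.8914 − 0.4270) / (0.23 × 3.2) = 0.44 × 0.6309 = 0.2776

0.278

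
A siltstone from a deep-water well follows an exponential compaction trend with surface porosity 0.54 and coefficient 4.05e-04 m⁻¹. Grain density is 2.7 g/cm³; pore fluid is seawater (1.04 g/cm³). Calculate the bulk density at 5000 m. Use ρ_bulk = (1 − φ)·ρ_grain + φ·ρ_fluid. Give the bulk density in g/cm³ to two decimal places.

2.58 g/cm³

Working in km (1 km = 1000 m; β in km⁻¹ = β in m⁻¹ × 1000):
Porosity at depth: φ = 0.54·exp(−0.405×5) = 0.54×0.1320 = 0.0713
Bulk density: ρ_b = (1−φ)ρ_g + φ·ρ_f = 0.9287×2.7 + 0.0713×1.04
       = 2.508 + 0.074 = 2.582 g/cm³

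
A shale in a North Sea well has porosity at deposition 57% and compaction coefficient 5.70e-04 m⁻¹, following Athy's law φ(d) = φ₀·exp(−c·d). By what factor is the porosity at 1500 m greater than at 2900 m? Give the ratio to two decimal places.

Working in km (1 km = 1000 m; c in km⁻¹ = c in m⁻¹ × 1000):
φ(d₁)/φ(d₂) = e^(−c·d₁)/e^(−c·d₂) = e^{c(d₂−d₁)}
= exp(0.57 × 1.4) = exp(0.798) = 2.2211

2.22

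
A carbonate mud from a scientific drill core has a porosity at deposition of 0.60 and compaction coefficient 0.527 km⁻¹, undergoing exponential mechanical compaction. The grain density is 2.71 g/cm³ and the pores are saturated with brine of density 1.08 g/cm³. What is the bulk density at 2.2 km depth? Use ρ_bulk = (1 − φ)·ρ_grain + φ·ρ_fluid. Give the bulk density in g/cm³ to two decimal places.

Porosity at depth: n = 0.6·exp(−0.527×2.2) = 0.6×0.3137 = 0.1882
Bulk density: ρ_b = (1−n)ρ_g + n·ρ_f = 0.8118×2.71 + 0.1882×1.08
       = 2.200 + 0.203 = 2.403 g/cm³

2.40 g/cm³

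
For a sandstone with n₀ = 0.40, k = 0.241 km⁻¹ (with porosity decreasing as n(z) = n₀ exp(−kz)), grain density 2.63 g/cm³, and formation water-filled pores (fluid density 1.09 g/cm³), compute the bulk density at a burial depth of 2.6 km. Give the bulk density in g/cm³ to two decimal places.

2.30 g/cm³

Porosity at depth: n = 0.4·exp(−0.241×2.6) = 0.4×0.5344 = 0.2138
Bulk density: ρ_b = (1−n)ρ_g + n·ρ_f = 0.7862×2.63 + 0.2138×1.09
       = 2.068 + 0.233 = 2.301 g/cm³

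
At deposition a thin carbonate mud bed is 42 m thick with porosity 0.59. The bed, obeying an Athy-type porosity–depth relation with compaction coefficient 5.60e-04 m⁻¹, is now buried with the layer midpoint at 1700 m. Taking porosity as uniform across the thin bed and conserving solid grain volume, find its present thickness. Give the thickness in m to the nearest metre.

Working in km (1 km = 1000 m; k in km⁻¹ = k in m⁻¹ × 1000):
Porosity at 1.7 km: n = 0.59·exp(−0.56×1.7) = 0.2277
Solid-volume conservation: h(1−n) = h₀(1−n₀) ⇒ h = h₀·(1−n₀)/(1−n)
h = 0.042 × (1 − 0.59)/(1 − 0.2277) = 0.042 × 0.5309 = 0.0223 km

22 m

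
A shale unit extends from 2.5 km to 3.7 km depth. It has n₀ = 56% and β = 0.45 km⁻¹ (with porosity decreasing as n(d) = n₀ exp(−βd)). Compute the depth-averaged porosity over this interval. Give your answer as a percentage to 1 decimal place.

14.0%

⟨n⟩ = (1/(d₂−d₁)) ∫ n₀ e^(−βd) dd = n₀·(e^(−β·d₁) − e^(−β·d₂)) / (β·(d₂−d₁))
e^(−0.45×2.5) = 0.3247; e^(−0.45×3.7) = 0.1892
⟨n⟩ = 0.56 × (0.3247 − 0.1892) / (0.45 × 1.2) = 0.56 × 0.2509 = 0.1405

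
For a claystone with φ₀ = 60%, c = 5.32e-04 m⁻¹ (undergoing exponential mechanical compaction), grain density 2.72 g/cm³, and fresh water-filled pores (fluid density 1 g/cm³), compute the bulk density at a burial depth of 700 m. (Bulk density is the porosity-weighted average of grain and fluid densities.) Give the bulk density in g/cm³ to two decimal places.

Working in km (1 km = 1000 m; c in km⁻¹ = c in m⁻¹ × 1000):
Porosity at depth: φ = 0.6·exp(−0.532×0.7) = 0.6×0.6891 = 0.4134
Bulk density: ρ_b = (1−φ)ρ_g + φ·ρ_f = 0.5866×2.72 + 0.4134×1
       = 1.595 + 0.413 = 2.009 g/cm³

2.01 g/cm³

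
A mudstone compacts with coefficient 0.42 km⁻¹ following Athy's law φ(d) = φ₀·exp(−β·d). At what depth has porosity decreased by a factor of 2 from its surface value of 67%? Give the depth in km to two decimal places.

1.65 km

φ/φ₀ = 1/2 ⇒ exp(−β·d) = 1/2 ⇒ d = ln(2) / β
d = 0.6931 / 0.42 = 1.650 km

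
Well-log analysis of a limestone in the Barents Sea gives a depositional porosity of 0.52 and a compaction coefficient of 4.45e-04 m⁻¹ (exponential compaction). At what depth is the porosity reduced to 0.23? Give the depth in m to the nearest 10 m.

1830 m

Working in km (1 km = 1000 m; k in km⁻¹ = k in m⁻¹ × 1000):
Invert Athy's law: z = ln(phi₀/phi) / k
z = ln(0.52/0.23) / 0.445 = ln(2.261) / 0.445 = 0.8157 / 0.445 = 1.833 km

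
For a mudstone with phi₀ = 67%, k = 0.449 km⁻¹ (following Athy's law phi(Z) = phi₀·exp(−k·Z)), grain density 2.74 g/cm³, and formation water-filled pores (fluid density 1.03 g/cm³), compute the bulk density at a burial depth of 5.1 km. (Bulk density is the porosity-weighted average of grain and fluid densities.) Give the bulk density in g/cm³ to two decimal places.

Porosity at depth: phi = 0.67·exp(−0.449×5.1) = 0.67×0.1013 = 0.0679
Bulk density: ρ_b = (1−phi)ρ_g + phi·ρ_f = 0.9321×2.74 + 0.0679×1.03
       = 2.554 + 0.070 = 2.624 g/cm³

2.62 g/cm³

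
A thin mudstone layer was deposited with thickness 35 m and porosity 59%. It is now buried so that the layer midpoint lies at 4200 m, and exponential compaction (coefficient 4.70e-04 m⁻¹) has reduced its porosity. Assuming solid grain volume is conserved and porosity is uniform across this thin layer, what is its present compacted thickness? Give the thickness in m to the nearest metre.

Working in km (1 km = 1000 m; k in km⁻¹ = k in m⁻¹ × 1000):
Porosity at 4.2 km: n = 0.59·exp(−0.47×4.2) = 0.0820
Solid-volume conservation: h(1−n) = h₀(1−n₀) ⇒ h = h₀·(1−n₀)/(1−n)
h = 0.035 × (1 − 0.59)/(1 − 0.0820) = 0.035 × 0.4466 = 0.0156 km

16 m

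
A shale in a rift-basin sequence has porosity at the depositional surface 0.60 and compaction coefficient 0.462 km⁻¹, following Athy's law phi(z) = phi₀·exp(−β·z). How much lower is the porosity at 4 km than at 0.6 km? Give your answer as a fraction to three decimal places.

phi(0.6) = 0.6·e^(−0.462×0.6) = 0.4547
phi(4) = 0.6·e^(−0.462×4) = 0.0945
Δphi = 0.4547 − 0.0945 = 0.3602

0.360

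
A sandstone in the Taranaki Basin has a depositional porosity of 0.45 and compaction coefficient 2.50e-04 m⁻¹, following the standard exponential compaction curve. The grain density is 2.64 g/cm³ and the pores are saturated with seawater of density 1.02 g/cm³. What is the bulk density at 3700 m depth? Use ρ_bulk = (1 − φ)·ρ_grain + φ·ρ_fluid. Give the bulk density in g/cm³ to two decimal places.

2.35 g/cm³

Working in km (1 km = 1000 m; k in km⁻¹ = k in m⁻¹ × 1000):
Porosity at depth: φ = 0.45·exp(−0.25×3.7) = 0.45×0.3965 = 0.1784
Bulk density: ρ_b = (1−φ)ρ_g + φ·ρ_f = 0.8216×2.64 + 0.1784×1.02
       = 2.169 + 0.182 = 2.351 g/cm³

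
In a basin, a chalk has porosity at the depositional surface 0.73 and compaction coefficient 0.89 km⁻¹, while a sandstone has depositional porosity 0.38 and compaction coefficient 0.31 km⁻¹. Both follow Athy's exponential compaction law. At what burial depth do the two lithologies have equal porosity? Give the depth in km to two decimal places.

1.13 km

Set phi₀ₐ e^(−kₐz) = phi₀ᵦ e^(−kᵦz) ⇒ ln(phi₀ₐ/phi₀ᵦ) = (kₐ − kᵦ)·z
z = ln(0.73/0.38) / (0.89 − 0.31) = 0.6529 / 0.58 = 1.126 km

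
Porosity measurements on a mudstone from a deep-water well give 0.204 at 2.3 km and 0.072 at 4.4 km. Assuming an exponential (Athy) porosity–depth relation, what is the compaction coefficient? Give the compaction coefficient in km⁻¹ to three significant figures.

Athy: n(Z) = n₀ e^(−βZ) ⇒ n₁/n₂ = e^{β(Z₂−Z₁)} ⇒ β = ln(n₁/n₂)/(Z₂−Z₁)
β = ln(0.204/0.072) / (4.4 − 2.3) = ln(2.833) / 2.1 = 1.0415 / 2.1 = 0.4959 km⁻¹

0.496 km⁻¹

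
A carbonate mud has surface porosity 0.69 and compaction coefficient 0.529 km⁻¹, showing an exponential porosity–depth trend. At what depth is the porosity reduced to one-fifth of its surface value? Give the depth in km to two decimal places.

phi/phi₀ = 1/5 ⇒ exp(−c·d) = 1/5 ⇒ d = ln(5) / c
d = 1.6094 / 0.529 = 3.042 km

3.04 km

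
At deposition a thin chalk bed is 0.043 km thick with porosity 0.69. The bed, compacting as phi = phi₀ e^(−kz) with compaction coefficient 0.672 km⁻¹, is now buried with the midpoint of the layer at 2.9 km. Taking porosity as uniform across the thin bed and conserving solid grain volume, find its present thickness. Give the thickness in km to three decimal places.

Porosity at 2.9 km: phi = 0.69·exp(−0.672×2.9) = 0.0983
Solid-volume conservation: h(1−phi) = h₀(1−phi₀) ⇒ h = h₀·(1−phi₀)/(1−phi)
h = 0.043 × (1 − 0.69)/(1 − 0.0983) = 0.043 × 0.3438 = 0.0148 km

0.015 km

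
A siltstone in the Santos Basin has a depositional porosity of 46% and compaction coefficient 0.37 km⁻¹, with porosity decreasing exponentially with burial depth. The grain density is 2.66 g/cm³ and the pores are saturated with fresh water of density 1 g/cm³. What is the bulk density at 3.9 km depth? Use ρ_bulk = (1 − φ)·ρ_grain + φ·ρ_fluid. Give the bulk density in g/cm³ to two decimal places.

2.48 g/cm³

Porosity at depth: φ = 0.46·exp(−0.37×3.9) = 0.46×0.2362 = 0.1087
Bulk density: ρ_b = (1−φ)ρ_g + φ·ρ_f = 0.8913×2.66 + 0.1087×1
       = 2.371 + 0.109 = 2.480 g/cm³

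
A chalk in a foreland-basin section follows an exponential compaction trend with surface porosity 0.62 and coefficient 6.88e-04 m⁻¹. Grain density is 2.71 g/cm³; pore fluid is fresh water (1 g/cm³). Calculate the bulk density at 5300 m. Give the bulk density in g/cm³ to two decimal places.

Working in km (1 km = 1000 m; c in km⁻¹ = c in m⁻¹ × 1000):
Porosity at depth: phi = 0.62·exp(−0.688×5.3) = 0.62×0.0261 = 0.0162
Bulk density: ρ_b = (1−phi)ρ_g + phi·ρ_f = 0.9838×2.71 + 0.0162×1
       = 2.666 + 0.016 = 2.682 g/cm³

2.68 g/cm³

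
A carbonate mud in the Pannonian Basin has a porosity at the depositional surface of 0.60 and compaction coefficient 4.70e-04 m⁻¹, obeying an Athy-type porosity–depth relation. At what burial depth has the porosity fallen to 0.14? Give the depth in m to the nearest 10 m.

3100 m

Working in km (1 km = 1000 m; c in km⁻¹ = c in m⁻¹ × 1000):
Invert Athy's law: z = ln(phi₀/phi) / c
z = ln(0.6/0.14) / 0.47 = ln(4.286) / 0.47 = 1.4553 / 0.47 = 3.096 km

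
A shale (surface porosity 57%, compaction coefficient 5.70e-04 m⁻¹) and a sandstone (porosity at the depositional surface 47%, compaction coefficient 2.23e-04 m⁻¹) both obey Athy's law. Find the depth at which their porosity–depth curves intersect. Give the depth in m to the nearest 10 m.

Working in km (1 km = 1000 m; c in km⁻¹ = c in m⁻¹ × 1000):
Set φ₀ₐ e^(−cₐZ) = φ₀ᵦ e^(−cᵦZ) ⇒ ln(φ₀ₐ/φ₀ᵦ) = (cₐ − cᵦ)·Z
Z = ln(0.57/0.47) / (0.57 − 0.223) = 0.1929 / 0.347 = 0.556 km

560 m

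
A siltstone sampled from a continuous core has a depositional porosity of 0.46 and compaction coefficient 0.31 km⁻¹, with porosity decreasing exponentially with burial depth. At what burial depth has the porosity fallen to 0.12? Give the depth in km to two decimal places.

4.33 km

Invert Athy's law: d = ln(φ₀/φ) / c
d = ln(0.46/0.12) / 0.31 = ln(3.833) / 0.31 = 1.3437 / 0.31 = 4.335 km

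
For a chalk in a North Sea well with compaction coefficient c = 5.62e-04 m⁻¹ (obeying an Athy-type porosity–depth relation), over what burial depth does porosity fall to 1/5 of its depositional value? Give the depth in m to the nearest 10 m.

Working in km (1 km = 1000 m; c in km⁻¹ = c in m⁻¹ × 1000):
phi/phi₀ = 1/5 ⇒ exp(−c·z) = 1/5 ⇒ z = ln(5) / c
z = 1.6094 / 0.562 = 2.864 km

2860 m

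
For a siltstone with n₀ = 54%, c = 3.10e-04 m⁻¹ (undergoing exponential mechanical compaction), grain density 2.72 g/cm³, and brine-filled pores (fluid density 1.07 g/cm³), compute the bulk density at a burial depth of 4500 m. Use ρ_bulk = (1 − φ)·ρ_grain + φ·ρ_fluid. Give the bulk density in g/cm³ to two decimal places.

Working in km (1 km = 1000 m; c in km⁻¹ = c in m⁻¹ × 1000):
Porosity at depth: n = 0.54·exp(−0.31×4.5) = 0.54×0.2478 = 0.1338
Bulk density: ρ_b = (1−n)ρ_g + n·ρ_f = 0.8662×2.72 + 0.1338×1.07
       = 2.356 + 0.143 = 2.499 g/cm³

2.50 g/cm³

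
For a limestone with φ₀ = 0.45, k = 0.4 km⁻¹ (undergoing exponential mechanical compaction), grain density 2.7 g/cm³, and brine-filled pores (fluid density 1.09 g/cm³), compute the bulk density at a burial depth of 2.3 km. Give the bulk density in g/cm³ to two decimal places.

2.41 g/cm³

Porosity at depth: φ = 0.45·exp(−0.4×2.3) = 0.45×0.3985 = 0.1793
Bulk density: ρ_b = (1−φ)ρ_g + φ·ρ_f = 0.8207×2.7 + 0.1793×1.09
       = 2.216 + 0.195 = 2.411 g/cm³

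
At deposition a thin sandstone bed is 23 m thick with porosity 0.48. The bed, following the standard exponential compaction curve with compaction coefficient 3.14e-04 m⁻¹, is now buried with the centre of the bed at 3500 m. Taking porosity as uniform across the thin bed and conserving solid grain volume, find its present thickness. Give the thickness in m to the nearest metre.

Working in km (1 km = 1000 m; c in km⁻¹ = c in m⁻¹ × 1000):
Porosity at 3.5 km: n = 0.48·exp(−0.314×3.5) = 0.1599
Solid-volume conservation: h(1−n) = h₀(1−n₀) ⇒ h = h₀·(1−n₀)/(1−n)
h = 0.023 × (1 − 0.48)/(1 − 0.1599) = 0.023 × 0.6190 = 0.0142 km

14 m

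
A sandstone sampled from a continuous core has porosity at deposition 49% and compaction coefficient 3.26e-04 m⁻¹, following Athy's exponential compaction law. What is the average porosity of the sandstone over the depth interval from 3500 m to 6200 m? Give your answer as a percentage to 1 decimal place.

Working in km (1 km = 1000 m; c in km⁻¹ = c in m⁻¹ × 1000):
⟨phi⟩ = (1/(Z₂−Z₁)) ∫ phi₀ e^(−cZ) dZ = phi₀·(e^(−c·Z₁) − e^(−c·Z₂)) / (c·(Z₂−Z₁))
e^(−0.326×3.5) = 0.3195; e^(−0.326×6.2) = 0.1325
⟨phi⟩ = 0.49 × (0.3195 − 0.1325) / (0.326 × 2.7) = 0.49 × 0.2125 = 0.1041

10.4%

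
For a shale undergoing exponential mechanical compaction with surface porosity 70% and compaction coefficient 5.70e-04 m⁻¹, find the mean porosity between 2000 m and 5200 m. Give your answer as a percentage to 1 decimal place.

Working in km (1 km = 1000 m; β in km⁻¹ = β in m⁻¹ × 1000):
⟨phi⟩ = (1/(z₂−z₁)) ∫ phi₀ e^(−βz) dz = phi₀·(e^(−β·z₁) − e^(−β·z₂)) / (β·(z₂−z₁))
e^(−0.57×2) = 0.3198; e^(−0.57×5.2) = 0.0516
⟨phi⟩ = 0.7 × (0.3198 − 0.0516) / (0.57 × 3.2) = 0.7 × 0.1470 = 0.1029

10.3%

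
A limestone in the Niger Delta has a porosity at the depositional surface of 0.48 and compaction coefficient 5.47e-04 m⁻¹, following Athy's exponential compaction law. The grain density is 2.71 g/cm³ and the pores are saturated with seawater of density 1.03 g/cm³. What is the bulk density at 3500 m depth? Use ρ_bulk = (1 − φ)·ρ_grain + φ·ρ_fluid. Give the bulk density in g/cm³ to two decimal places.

Working in km (1 km = 1000 m; β in km⁻¹ = β in m⁻¹ × 1000):
Porosity at depth: phi = 0.48·exp(−0.547×3.5) = 0.48×0.1474 = 0.0708
Bulk density: ρ_b = (1−phi)ρ_g + phi·ρ_f = 0.9292×2.71 + 0.0708×1.03
       = 2.518 + 0.073 = 2.591 g/cm³

2.59 g/cm³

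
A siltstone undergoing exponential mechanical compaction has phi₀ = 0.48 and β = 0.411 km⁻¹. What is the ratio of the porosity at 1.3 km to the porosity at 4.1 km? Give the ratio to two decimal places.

3.16

phi(d₁)/phi(d₂) = e^(−β·d₁)/e^(−β·d₂) = e^{β(d₂−d₁)}
= exp(0.411 × 2.8) = exp(1.151) = 3.1607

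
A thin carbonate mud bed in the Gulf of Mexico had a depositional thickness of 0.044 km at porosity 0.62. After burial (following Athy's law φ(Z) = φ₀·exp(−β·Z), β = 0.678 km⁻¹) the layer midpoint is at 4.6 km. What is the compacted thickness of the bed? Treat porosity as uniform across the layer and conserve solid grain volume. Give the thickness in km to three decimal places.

Porosity at 4.6 km: φ = 0.62·exp(−0.678×4.6) = 0.0274
Solid-volume conservation: h(1−φ) = h₀(1−φ₀) ⇒ h = h₀·(1−φ₀)/(1−φ)
h = 0.044 × (1 − 0.62)/(1 − 0.0274) = 0.044 × 0.3907 = 0.0172 km

0.017 km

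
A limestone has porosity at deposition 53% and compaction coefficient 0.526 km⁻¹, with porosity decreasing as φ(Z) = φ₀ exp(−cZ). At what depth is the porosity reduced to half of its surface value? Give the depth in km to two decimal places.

1.32 km

φ/φ₀ = 1/2 ⇒ exp(−c·Z) = 1/2 ⇒ Z = ln(2) / c
Z = 0.6931 / 0.526 = 1.318 km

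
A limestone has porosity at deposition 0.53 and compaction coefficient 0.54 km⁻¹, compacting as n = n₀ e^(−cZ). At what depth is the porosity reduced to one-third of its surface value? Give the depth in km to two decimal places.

2.03 km

n/n₀ = 1/3 ⇒ exp(−c·Z) = 1/3 ⇒ Z = ln(3) / c
Z = 1.0986 / 0.54 = 2.034 km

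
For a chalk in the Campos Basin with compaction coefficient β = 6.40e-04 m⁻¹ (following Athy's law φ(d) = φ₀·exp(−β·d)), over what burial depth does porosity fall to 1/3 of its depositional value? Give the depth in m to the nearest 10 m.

1720 m

Working in km (1 km = 1000 m; β in km⁻¹ = β in m⁻¹ × 1000):
φ/φ₀ = 1/3 ⇒ exp(−β·d) = 1/3 ⇒ d = ln(3) / β
d = 1.0986 / 0.64 = 1.717 km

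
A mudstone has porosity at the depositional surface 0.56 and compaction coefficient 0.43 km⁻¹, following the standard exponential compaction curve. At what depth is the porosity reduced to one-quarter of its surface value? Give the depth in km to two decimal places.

φ/φ₀ = 1/4 ⇒ exp(−c·d) = 1/4 ⇒ d = ln(4) / c
d = 1.3863 / 0.43 = 3.224 km

3.22 km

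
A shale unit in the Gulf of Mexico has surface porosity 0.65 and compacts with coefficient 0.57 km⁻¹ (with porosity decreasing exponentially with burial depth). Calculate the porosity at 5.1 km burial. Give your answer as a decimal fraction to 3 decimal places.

φ = φ₀·exp(−c·d) = 0.65 × exp(−0.57 × 5.1) = 0.65 × exp(−2.907)
  = 0.65 × 0.0546 = 0.0355

0.036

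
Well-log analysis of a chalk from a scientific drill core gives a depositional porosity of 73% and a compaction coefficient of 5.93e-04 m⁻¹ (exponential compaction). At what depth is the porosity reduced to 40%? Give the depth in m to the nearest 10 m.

1010 m

Working in km (1 km = 1000 m; c in km⁻¹ = c in m⁻¹ × 1000):
Invert Athy's law: d = ln(n₀/n) / c
d = ln(0.73/0.4) / 0.593 = ln(1.825) / 0.593 = 0.6016 / 0.593 = 1.014 km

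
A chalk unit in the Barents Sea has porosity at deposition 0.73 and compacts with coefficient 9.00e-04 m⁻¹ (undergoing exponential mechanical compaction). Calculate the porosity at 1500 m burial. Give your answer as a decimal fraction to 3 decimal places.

Working in km (1 km = 1000 m; c in km⁻¹ = c in m⁻¹ × 1000):
φ = φ₀·exp(−c·z) = 0.73 × exp(−0.9 × 1.5) = 0.73 × exp(−1.35)
  = 0.73 × 0.2592 = 0.1892

0.189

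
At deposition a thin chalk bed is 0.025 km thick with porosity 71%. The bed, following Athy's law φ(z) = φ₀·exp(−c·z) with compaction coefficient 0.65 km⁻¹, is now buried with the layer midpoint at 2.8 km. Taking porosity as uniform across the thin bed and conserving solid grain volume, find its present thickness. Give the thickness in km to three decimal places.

Porosity at 2.8 km: φ = 0.71·exp(−0.65×2.8) = 0.1150
Solid-volume conservation: h(1−φ) = h₀(1−φ₀) ⇒ h = h₀·(1−φ₀)/(1−φ)
h = 0.025 × (1 − 0.71)/(1 − 0.1150) = 0.025 × 0.3277 = 0.0082 km

0.008 km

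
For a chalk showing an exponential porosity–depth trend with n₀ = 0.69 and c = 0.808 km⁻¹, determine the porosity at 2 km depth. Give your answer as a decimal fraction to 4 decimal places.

0.1371

n = n₀·exp(−c·d) = 0.69 × exp(−0.808 × 2) = 0.69 × exp(−1.616)
  = 0.69 × 0.1987 = 0.1371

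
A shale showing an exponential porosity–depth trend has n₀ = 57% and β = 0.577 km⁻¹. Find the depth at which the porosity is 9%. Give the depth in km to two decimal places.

Invert Athy's law: d = ln(n₀/n) / β
d = ln(0.57/0.09) / 0.577 = ln(6.333) / 0.577 = 1.8458 / 0.577 = 3.199 km

3.20 km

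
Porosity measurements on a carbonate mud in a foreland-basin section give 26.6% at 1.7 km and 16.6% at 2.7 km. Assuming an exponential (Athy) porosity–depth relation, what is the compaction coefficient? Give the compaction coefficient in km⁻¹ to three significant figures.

0.472 km⁻¹

Athy: n(d) = n₀ e^(−βd) ⇒ n₁/n₂ = e^{β(d₂−d₁)} ⇒ β = ln(n₁/n₂)/(d₂−d₁)
β = ln(0.266/0.166) / (2.7 − 1.7) = ln(1.602) / 1 = 0.4715 / 1 = 0.4715 km⁻¹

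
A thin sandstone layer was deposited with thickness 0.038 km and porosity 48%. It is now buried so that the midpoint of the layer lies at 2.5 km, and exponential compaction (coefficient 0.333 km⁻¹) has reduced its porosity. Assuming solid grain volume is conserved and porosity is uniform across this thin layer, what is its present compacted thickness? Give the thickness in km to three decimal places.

0.025 km

Porosity at 2.5 km: φ = 0.48·exp(−0.333×2.5) = 0.2088
Solid-volume conservation: h(1−φ) = h₀(1−φ₀) ⇒ h = h₀·(1−φ₀)/(1−φ)
h = 0.038 × (1 − 0.48)/(1 − 0.2088) = 0.038 × 0.6572 = 0.0250 km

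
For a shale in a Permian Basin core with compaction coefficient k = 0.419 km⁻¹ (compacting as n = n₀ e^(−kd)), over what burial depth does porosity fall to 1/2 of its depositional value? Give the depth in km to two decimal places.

n/n₀ = 1/2 ⇒ exp(−k·d) = 1/2 ⇒ d = ln(2) / k
d = 0.6931 / 0.419 = 1.654 km

1.65 km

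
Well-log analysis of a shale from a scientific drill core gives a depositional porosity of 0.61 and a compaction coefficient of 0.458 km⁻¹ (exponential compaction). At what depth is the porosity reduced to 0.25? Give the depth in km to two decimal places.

Invert Athy's law: Z = ln(φ₀/φ) / k
Z = ln(0.61/0.25) / 0.458 = ln(2.44) / 0.458 = 0.8920 / 0.458 = 1.948 km

1.95 km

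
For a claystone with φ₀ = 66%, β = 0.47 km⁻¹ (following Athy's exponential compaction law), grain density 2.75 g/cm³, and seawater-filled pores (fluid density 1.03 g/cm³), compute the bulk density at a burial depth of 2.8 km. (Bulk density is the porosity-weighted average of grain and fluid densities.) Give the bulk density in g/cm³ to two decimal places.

Porosity at depth: φ = 0.66·exp(−0.47×2.8) = 0.66×0.2682 = 0.1770
Bulk density: ρ_b = (1−φ)ρ_g + φ·ρ_f = 0.8230×2.75 + 0.1770×1.03
       = 2.263 + 0.182 = 2.446 g/cm³

2.45 g/cm³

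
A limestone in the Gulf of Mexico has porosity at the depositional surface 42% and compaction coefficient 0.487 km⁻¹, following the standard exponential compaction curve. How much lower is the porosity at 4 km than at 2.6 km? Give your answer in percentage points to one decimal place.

φ(2.6) = 0.42·e^(−0.487×2.6) = 0.1184
φ(4) = 0.42·e^(−0.487×4) = 0.0599
Δφ = 0.1184 − 0.0599 = 0.0585

5.9 percentage points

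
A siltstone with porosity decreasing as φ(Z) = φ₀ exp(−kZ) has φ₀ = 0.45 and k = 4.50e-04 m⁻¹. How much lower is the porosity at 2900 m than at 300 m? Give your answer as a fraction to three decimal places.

Working in km (1 km = 1000 m; k in km⁻¹ = k in m⁻¹ × 1000):
φ(0.3) = 0.45·e^(−0.45×0.3) = 0.3932
φ(2.9) = 0.45·e^(−0.45×2.9) = 0.1220
Δφ = 0.3932 − 0.1220 = 0.2711

0.271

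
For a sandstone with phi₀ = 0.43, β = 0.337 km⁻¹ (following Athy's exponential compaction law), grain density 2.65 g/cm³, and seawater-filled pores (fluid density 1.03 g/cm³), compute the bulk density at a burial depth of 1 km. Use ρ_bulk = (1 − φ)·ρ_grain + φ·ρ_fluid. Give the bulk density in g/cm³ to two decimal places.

Porosity at depth: phi = 0.43·exp(−0.337×1) = 0.43×0.7139 = 0.3070
Bulk density: ρ_b = (1−phi)ρ_g + phi·ρ_f = 0.6930×2.65 + 0.3070×1.03
       = 1.837 + 0.316 = 2.153 g/cm³

2.15 g/cm³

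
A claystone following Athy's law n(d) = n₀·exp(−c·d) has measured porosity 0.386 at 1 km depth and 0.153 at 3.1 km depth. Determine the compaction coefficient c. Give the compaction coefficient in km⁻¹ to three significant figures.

0.441 km⁻¹

Athy: n(d) = n₀ e^(−cd) ⇒ n₁/n₂ = e^{c(d₂−d₁)} ⇒ c = ln(n₁/n₂)/(d₂−d₁)
c = ln(0.386/0.153) / (3.1 − 1) = ln(2.523) / 2.1 = 0.9254 / 2.1 = 0.4407 km⁻¹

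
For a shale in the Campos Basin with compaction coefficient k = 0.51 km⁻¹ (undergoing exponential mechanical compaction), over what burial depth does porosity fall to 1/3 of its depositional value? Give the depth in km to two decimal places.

2.15 km

n/n₀ = 1/3 ⇒ exp(−k·d) = 1/3 ⇒ d = ln(3) / k
d = 1.0986 / 0.51 = 2.154 km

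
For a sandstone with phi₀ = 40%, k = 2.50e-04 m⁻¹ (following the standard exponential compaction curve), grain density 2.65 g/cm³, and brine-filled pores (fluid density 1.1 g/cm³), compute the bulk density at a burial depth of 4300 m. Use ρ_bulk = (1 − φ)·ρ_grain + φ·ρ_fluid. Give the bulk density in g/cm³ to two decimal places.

2.44 g/cm³

Working in km (1 km = 1000 m; k in km⁻¹ = k in m⁻¹ × 1000):
Porosity at depth: phi = 0.4·exp(−0.25×4.3) = 0.4×0.3413 = 0.1365
Bulk density: ρ_b = (1−phi)ρ_g + phi·ρ_f = 0.8635×2.65 + 0.1365×1.1
       = 2.288 + 0.150 = 2.438 g/cm³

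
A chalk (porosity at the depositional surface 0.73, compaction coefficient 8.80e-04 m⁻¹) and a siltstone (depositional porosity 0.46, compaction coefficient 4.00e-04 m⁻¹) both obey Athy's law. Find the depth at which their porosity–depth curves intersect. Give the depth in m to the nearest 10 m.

960 m

Working in km (1 km = 1000 m; c in km⁻¹ = c in m⁻¹ × 1000):
Set phi₀ₐ e^(−cₐd) = phi₀ᵦ e^(−cᵦd) ⇒ ln(phi₀ₐ/phi₀ᵦ) = (cₐ − cᵦ)·d
d = ln(0.73/0.46) / (0.88 − 0.4) = 0.4618 / 0.48 = 0.962 km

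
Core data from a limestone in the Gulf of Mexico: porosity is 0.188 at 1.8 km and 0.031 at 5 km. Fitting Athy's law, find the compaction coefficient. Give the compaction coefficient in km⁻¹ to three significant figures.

0.563 km⁻¹

Athy: n(z) = n₀ e^(−cz) ⇒ n₁/n₂ = e^{c(z₂−z₁)} ⇒ c = ln(n₁/n₂)/(z₂−z₁)
c = ln(0.188/0.031) / (5 − 1.8) = ln(6.065) / 3.2 = 1.8025 / 3.2 = 0.5633 km⁻¹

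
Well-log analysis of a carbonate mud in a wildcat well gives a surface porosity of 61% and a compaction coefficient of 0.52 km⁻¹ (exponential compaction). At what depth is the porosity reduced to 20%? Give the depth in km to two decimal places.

2.14 km

Invert Athy's law: z = ln(phi₀/phi) / c
z = ln(0.61/0.2) / 0.52 = ln(3.05) / 0.52 = 1.1151 / 0.52 = 2.145 km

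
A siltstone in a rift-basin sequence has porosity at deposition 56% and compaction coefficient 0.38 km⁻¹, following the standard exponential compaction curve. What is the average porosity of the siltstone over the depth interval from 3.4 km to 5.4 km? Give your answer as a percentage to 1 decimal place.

⟨phi⟩ = (1/(Z₂−Z₁)) ∫ phi₀ e^(−βZ) dZ = phi₀·(e^(−β·Z₁) − e^(−β·Z₂)) / (β·(Z₂−Z₁))
e^(−0.38×3.4) = 0.2747; e^(−0.38×5.4) = 0.1285
⟨phi⟩ = 0.56 × (0.2747 − 0.1285) / (0.38 × 2) = 0.56 × 0.1924 = 0.1078

10.8%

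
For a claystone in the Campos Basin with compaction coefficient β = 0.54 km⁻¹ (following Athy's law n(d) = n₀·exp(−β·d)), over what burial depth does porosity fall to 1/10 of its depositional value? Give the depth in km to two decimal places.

n/n₀ = 1/10 ⇒ exp(−β·d) = 1/10 ⇒ d = ln(10) / β
d = 2.3026 / 0.54 = 4.264 km

4.26 km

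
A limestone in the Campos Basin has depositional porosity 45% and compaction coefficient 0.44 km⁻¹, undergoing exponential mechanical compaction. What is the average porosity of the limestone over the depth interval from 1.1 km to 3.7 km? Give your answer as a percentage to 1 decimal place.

⟨φ⟩ = (1/(d₂−d₁)) ∫ φ₀ e^(−βd) dd = φ₀·(e^(−β·d₁) − e^(−β·d₂)) / (β·(d₂−d₁))
e^(−0.44×1.1) = 0.6163; e^(−0.44×3.7) = 0.1963
⟨φ⟩ = 0.45 × (0.6163 − 0.1963) / (0.44 × 2.6) = 0.45 × 0.3671 = 0.1652

16.5%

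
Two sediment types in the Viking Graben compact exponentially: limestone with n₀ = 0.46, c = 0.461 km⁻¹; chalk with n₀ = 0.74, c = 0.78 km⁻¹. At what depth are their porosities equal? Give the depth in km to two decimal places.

1.49 km

Set n₀ₐ e^(−cₐd) = n₀ᵦ e^(−cᵦd) ⇒ ln(n₀ₐ/n₀ᵦ) = (cₐ − cᵦ)·d
d = ln(0.46/0.74) / (0.461 − 0.78) = -0.4754 / -0.319 = 1.490 km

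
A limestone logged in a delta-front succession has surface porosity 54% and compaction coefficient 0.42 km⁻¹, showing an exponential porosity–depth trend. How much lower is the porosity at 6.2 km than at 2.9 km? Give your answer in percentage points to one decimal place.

12.0 percentage points

phi(2.9) = 0.54·e^(−0.42×2.9) = 0.1597
phi(6.2) = 0.54·e^(−0.42×6.2) = 0.0399
Δphi = 0.1597 − 0.0399 = 0.1198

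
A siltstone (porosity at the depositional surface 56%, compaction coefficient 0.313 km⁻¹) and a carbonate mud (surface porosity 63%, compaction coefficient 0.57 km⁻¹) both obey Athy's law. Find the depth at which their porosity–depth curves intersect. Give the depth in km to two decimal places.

0.46 km

Set phi₀ₐ e^(−kₐz) = phi₀ᵦ e^(−kᵦz) ⇒ ln(phi₀ₐ/phi₀ᵦ) = (kₐ − kᵦ)·z
z = ln(0.56/0.63) / (0.313 − 0.57) = -0.1178 / -0.257 = 0.458 km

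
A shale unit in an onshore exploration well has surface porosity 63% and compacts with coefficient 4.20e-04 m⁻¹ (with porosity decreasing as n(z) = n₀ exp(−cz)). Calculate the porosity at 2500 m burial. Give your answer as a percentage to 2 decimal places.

Working in km (1 km = 1000 m; c in km⁻¹ = c in m⁻¹ × 1000):
n = n₀·exp(−c·z) = 0.63 × exp(−0.42 × 2.5) = 0.63 × exp(−1.05)
  = 0.63 × 0.3499 = 0.2205

22.05%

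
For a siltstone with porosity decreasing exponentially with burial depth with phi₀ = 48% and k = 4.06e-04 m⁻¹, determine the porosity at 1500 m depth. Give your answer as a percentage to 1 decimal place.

26.1%

Working in km (1 km = 1000 m; k in km⁻¹ = k in m⁻¹ × 1000):
phi = phi₀·exp(−k·d) = 0.48 × exp(−0.406 × 1.5) = 0.48 × exp(−0.609)
  = 0.48 × 0.5439 = 0.2611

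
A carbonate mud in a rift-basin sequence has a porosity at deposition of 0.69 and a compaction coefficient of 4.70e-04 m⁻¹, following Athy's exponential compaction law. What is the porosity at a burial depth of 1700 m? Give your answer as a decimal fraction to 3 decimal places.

Working in km (1 km = 1000 m; k in km⁻¹ = k in m⁻¹ × 1000):
φ = φ₀·exp(−k·z) = 0.69 × exp(−0.47 × 1.7) = 0.69 × exp(−0.799)
  = 0.69 × 0.4498 = 0.3103

0.310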